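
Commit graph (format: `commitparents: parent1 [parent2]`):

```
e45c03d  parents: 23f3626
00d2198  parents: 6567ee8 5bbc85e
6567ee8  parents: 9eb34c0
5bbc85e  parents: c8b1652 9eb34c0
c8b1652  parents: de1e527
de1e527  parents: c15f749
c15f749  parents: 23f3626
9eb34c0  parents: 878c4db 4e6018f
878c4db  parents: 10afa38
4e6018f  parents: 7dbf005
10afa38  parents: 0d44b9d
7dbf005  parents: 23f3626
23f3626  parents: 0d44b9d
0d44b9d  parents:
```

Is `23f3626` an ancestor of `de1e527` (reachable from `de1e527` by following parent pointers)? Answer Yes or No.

Ancestors of de1e527 (commits reachable by following parents): {0d44b9d, 23f3626, c15f749, de1e527}.
23f3626 is in that set, so it is an ancestor of de1e527.

Yes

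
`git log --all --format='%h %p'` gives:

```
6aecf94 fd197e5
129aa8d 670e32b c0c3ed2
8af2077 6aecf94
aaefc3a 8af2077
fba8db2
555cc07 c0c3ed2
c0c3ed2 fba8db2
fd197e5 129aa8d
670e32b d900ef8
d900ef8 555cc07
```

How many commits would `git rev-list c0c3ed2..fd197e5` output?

5

Reachable from fd197e5: {129aa8d, 555cc07, 670e32b, c0c3ed2, d900ef8, fba8db2, fd197e5}.
Reachable from c0c3ed2: {c0c3ed2, fba8db2}.
In fd197e5's history but not c0c3ed2's: {129aa8d, 555cc07, 670e32b, d900ef8, fd197e5} — 5 commits.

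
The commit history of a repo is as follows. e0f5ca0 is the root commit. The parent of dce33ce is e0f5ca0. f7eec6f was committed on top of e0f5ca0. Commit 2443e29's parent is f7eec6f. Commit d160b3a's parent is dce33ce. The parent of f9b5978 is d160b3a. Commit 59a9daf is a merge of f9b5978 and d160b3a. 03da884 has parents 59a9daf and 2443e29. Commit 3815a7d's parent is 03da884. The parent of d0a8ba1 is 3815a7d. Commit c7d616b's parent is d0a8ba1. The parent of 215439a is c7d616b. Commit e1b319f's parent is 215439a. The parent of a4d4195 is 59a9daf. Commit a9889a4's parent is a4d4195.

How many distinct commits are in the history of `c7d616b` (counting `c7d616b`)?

Walking parent pointers from c7d616b: reachable set = {03da884, 2443e29, 3815a7d, 59a9daf, c7d616b, d0a8ba1, d160b3a, dce33ce, e0f5ca0, f7eec6f, f9b5978}.
That is 11 commits.

11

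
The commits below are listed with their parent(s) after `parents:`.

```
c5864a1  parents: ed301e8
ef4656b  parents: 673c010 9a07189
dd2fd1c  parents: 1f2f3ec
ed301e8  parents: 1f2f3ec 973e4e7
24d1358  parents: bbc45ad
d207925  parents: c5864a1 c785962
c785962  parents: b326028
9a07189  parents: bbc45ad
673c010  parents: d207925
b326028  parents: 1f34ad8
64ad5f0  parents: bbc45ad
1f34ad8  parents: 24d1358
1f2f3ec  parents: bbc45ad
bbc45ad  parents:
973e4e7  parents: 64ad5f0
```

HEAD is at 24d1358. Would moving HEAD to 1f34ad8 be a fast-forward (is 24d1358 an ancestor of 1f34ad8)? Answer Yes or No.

A fast-forward from 24d1358 to 1f34ad8 is possible iff 24d1358 is an ancestor of 1f34ad8.
Ancestors of 1f34ad8: {1f34ad8, 24d1358, bbc45ad}.
24d1358 is among them, so fast-forward is possible.

Yes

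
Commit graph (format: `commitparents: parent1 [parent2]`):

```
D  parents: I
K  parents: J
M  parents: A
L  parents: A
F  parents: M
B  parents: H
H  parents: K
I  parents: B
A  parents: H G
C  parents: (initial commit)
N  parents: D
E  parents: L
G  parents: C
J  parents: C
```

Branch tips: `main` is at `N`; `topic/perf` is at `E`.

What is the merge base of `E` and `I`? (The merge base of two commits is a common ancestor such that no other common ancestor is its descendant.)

H

Ancestors of E: {A, C, E, G, H, J, K, L}.
Ancestors of I: {B, C, H, I, J, K}.
Common ancestors: {C, H, J, K}.
Among these, H is not an ancestor of any other common ancestor — it is the merge base.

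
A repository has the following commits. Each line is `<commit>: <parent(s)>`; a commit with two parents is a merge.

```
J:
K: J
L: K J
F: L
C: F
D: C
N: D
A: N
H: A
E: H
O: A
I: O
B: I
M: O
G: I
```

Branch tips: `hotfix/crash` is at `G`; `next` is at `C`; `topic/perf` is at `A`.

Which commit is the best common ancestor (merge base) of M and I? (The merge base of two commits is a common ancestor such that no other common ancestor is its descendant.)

O

Ancestors of M: {A, C, D, F, J, K, L, M, N, O}.
Ancestors of I: {A, C, D, F, I, J, K, L, N, O}.
Common ancestors: {A, C, D, F, J, K, L, N, O}.
Among these, O is not an ancestor of any other common ancestor — it is the merge base.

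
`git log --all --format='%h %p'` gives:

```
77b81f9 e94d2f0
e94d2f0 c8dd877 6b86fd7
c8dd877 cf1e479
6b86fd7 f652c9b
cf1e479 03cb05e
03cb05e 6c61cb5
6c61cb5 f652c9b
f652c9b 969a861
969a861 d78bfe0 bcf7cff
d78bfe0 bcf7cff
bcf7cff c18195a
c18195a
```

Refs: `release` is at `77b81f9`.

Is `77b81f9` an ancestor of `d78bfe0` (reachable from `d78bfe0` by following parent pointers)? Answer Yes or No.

Ancestors of d78bfe0: {bcf7cff, c18195a, d78bfe0}.
77b81f9 is not in that set, so it is not an ancestor of d78bfe0.

No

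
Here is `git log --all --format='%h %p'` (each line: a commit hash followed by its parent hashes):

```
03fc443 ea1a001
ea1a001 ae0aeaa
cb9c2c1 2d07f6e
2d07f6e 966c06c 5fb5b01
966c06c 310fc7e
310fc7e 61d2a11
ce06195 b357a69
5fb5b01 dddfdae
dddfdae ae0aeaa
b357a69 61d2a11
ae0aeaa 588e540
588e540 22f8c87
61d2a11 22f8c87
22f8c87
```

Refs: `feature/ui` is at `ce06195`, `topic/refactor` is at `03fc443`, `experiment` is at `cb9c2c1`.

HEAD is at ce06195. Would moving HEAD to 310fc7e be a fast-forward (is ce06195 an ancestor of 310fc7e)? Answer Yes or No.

No

A fast-forward from ce06195 to 310fc7e is possible iff ce06195 is an ancestor of 310fc7e.
Ancestors of 310fc7e: {22f8c87, 310fc7e, 61d2a11}.
ce06195 is not among them, so fast-forward is not possible.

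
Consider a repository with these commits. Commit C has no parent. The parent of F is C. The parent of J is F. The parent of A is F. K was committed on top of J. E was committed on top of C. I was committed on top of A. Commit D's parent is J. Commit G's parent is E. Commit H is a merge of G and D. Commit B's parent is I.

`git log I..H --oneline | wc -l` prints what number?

5

Reachable from H: {C, D, E, F, G, H, J}.
Reachable from I: {A, C, F, I}.
In H's history but not I's: {D, E, G, H, J} — 5 commits.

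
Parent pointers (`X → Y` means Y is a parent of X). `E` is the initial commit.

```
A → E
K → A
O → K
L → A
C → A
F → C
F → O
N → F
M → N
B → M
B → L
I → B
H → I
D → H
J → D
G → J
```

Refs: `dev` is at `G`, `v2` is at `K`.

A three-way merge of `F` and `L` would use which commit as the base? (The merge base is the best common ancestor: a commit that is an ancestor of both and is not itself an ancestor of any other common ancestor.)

Ancestors of F: {A, C, E, F, K, O}.
Ancestors of L: {A, E, L}.
Common ancestors: {A, E}.
Among these, A is not an ancestor of any other common ancestor — it is the merge base.

A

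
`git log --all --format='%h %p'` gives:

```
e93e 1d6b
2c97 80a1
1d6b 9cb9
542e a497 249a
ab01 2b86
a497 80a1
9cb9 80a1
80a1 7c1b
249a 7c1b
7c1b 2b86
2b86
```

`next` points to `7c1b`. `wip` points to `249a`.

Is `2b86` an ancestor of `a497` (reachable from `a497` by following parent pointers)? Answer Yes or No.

Yes

Ancestors of a497 (commits reachable by following parents): {2b86, 7c1b, 80a1, a497}.
2b86 is in that set, so it is an ancestor of a497.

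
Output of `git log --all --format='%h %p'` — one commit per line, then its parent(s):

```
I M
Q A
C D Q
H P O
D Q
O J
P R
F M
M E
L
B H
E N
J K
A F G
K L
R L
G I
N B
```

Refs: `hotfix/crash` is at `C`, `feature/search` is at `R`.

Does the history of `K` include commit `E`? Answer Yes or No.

Ancestors of K: {K, L}.
E is not in that set, so it is not an ancestor of K.

No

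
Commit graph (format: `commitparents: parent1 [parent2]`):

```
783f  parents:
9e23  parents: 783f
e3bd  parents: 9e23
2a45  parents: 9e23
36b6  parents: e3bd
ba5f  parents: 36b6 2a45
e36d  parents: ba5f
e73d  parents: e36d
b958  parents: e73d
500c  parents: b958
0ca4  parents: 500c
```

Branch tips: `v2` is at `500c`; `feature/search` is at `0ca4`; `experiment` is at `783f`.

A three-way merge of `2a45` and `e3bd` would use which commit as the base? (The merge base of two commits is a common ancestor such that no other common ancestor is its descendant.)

Ancestors of 2a45: {2a45, 783f, 9e23}.
Ancestors of e3bd: {783f, 9e23, e3bd}.
Common ancestors: {783f, 9e23}.
Among these, 9e23 is not an ancestor of any other common ancestor — it is the merge base.

9e23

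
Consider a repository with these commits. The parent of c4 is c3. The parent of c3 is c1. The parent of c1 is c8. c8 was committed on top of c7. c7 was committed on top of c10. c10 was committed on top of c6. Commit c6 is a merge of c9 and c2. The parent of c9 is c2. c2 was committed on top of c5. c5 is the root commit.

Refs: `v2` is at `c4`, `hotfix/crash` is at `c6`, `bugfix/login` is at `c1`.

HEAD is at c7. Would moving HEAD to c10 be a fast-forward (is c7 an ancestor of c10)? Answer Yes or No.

A fast-forward from c7 to c10 is possible iff c7 is an ancestor of c10.
Ancestors of c10: {c10, c2, c5, c6, c9}.
c7 is not among them, so fast-forward is not possible.

No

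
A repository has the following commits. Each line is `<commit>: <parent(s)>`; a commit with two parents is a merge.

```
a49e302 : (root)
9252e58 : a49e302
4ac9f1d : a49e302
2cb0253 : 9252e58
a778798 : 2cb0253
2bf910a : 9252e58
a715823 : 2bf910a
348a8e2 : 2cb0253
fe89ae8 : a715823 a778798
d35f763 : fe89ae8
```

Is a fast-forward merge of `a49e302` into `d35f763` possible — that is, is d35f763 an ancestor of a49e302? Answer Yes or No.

A fast-forward from d35f763 to a49e302 is possible iff d35f763 is an ancestor of a49e302.
Ancestors of a49e302: {a49e302}.
d35f763 is not among them, so fast-forward is not possible.

No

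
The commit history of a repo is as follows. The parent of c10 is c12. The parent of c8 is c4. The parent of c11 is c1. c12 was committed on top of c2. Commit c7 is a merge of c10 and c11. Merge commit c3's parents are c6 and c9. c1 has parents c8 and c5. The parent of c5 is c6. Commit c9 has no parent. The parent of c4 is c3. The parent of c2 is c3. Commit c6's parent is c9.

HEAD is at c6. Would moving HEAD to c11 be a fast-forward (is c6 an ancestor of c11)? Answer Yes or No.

A fast-forward from c6 to c11 is possible iff c6 is an ancestor of c11.
Ancestors of c11: {c1, c11, c3, c4, c5, c6, c8, c9}.
c6 is among them, so fast-forward is possible.

Yes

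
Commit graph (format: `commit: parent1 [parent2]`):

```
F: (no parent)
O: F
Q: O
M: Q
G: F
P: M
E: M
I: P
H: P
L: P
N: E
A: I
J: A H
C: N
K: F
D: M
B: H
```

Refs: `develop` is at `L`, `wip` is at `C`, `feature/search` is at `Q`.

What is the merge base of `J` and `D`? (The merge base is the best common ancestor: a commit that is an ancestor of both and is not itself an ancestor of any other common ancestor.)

M

Ancestors of J: {A, F, H, I, J, M, O, P, Q}.
Ancestors of D: {D, F, M, O, Q}.
Common ancestors: {F, M, O, Q}.
Among these, M is not an ancestor of any other common ancestor — it is the merge base.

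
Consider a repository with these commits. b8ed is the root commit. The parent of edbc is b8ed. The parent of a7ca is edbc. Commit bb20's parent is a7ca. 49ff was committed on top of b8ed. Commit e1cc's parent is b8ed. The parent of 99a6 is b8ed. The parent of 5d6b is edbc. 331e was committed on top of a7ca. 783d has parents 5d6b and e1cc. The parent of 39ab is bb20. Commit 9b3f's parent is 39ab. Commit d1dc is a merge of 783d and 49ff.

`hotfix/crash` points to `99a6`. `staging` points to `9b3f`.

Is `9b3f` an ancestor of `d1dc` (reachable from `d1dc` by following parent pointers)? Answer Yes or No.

Ancestors of d1dc: {49ff, 5d6b, 783d, b8ed, d1dc, e1cc, edbc}.
9b3f is not in that set, so it is not an ancestor of d1dc.

No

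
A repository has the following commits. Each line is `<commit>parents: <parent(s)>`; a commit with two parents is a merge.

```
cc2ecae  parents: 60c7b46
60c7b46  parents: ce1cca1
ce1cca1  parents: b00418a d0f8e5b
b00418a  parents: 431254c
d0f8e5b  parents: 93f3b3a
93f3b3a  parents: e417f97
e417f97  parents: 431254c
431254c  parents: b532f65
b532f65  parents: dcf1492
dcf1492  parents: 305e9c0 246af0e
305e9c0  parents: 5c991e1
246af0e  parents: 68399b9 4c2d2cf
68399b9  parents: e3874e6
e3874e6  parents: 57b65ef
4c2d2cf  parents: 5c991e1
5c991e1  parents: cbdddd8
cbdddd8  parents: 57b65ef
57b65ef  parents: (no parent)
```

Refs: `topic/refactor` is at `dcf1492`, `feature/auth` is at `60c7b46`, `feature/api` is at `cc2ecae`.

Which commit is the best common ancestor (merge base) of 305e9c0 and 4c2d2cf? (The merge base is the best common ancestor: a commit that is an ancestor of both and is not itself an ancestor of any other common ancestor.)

5c991e1

Ancestors of 305e9c0: {305e9c0, 57b65ef, 5c991e1, cbdddd8}.
Ancestors of 4c2d2cf: {4c2d2cf, 57b65ef, 5c991e1, cbdddd8}.
Common ancestors: {57b65ef, 5c991e1, cbdddd8}.
Among these, 5c991e1 is not an ancestor of any other common ancestor — it is the merge base.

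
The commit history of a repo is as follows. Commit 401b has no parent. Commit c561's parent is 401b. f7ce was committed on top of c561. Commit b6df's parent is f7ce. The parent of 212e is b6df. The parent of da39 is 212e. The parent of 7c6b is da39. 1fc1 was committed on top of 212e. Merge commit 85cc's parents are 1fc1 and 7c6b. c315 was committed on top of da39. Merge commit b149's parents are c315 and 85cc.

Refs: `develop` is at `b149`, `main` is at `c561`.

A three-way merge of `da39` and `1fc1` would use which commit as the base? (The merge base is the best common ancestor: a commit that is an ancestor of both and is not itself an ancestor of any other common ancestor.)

Ancestors of da39: {212e, 401b, b6df, c561, da39, f7ce}.
Ancestors of 1fc1: {1fc1, 212e, 401b, b6df, c561, f7ce}.
Common ancestors: {212e, 401b, b6df, c561, f7ce}.
Among these, 212e is not an ancestor of any other common ancestor — it is the merge base.

212e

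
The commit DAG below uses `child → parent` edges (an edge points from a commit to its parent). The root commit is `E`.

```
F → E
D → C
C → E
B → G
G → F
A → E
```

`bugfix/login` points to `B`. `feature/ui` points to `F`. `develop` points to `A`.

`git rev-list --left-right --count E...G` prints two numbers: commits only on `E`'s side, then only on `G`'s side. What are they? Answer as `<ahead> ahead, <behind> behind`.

0 ahead, 2 behind

Reachable from E: {E}.
Reachable from G: {E, F, G}.
Only in E's history (ahead): {} — 0.
Only in G's history (behind): {F, G} — 2.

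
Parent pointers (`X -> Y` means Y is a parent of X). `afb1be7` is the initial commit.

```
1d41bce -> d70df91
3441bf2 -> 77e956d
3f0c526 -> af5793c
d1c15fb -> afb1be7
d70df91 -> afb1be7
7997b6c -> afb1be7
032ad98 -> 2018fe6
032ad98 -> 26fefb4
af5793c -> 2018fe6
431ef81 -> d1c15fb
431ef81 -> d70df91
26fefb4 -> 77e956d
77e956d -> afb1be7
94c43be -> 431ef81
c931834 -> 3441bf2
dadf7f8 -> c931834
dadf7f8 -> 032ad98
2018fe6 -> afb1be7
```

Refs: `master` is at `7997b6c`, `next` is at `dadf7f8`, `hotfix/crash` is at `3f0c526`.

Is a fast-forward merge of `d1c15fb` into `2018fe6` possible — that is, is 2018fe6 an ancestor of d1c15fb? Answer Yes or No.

No

A fast-forward from 2018fe6 to d1c15fb is possible iff 2018fe6 is an ancestor of d1c15fb.
Ancestors of d1c15fb: {afb1be7, d1c15fb}.
2018fe6 is not among them, so fast-forward is not possible.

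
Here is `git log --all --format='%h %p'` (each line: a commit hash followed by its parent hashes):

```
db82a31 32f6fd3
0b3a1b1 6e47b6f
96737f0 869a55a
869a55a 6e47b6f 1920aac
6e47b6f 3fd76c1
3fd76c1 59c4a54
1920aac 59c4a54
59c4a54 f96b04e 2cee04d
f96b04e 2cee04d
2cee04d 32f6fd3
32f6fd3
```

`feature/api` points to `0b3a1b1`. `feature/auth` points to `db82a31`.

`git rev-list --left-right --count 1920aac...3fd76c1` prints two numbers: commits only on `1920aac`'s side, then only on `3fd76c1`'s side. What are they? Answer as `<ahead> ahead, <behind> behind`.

1 ahead, 1 behind

Reachable from 1920aac: {1920aac, 2cee04d, 32f6fd3, 59c4a54, f96b04e}.
Reachable from 3fd76c1: {2cee04d, 32f6fd3, 3fd76c1, 59c4a54, f96b04e}.
Only in 1920aac's history (ahead): {1920aac} — 1.
Only in 3fd76c1's history (behind): {3fd76c1} — 1.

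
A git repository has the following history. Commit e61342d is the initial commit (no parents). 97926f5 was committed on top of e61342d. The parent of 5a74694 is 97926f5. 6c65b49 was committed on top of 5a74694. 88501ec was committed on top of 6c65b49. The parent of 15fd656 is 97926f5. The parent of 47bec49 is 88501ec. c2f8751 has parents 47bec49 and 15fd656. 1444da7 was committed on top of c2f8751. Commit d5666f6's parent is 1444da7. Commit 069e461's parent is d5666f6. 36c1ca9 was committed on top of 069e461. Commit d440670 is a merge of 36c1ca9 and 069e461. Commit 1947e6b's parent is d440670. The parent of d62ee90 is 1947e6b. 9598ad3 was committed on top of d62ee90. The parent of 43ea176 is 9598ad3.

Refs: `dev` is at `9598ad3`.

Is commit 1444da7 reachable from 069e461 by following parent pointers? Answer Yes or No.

Yes

Ancestors of 069e461 (commits reachable by following parents): {069e461, 1444da7, 15fd656, 47bec49, 5a74694, 6c65b49, 88501ec, 97926f5, c2f8751, d5666f6, e61342d}.
1444da7 is in that set, so it is an ancestor of 069e461.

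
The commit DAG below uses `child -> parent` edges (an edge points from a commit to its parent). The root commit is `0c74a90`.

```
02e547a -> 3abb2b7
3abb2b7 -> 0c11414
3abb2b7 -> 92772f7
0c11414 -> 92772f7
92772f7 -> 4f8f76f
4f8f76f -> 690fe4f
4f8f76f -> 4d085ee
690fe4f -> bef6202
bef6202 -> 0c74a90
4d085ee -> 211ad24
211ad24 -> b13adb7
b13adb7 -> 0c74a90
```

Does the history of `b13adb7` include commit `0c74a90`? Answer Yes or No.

Ancestors of b13adb7 (commits reachable by following parents): {0c74a90, b13adb7}.
0c74a90 is in that set, so it is an ancestor of b13adb7.

Yes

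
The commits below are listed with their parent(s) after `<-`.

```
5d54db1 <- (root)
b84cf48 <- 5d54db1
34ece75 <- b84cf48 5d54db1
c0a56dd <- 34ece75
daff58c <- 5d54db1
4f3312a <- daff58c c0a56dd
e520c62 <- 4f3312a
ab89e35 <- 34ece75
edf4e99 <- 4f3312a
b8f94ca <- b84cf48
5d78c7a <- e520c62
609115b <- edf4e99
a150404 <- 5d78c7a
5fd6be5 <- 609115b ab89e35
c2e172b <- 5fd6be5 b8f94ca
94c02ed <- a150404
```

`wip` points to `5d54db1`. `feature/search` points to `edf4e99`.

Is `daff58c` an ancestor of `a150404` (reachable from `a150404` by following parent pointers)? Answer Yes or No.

Ancestors of a150404 (commits reachable by following parents): {34ece75, 4f3312a, 5d54db1, 5d78c7a, a150404, b84cf48, c0a56dd, daff58c, e520c62}.
daff58c is in that set, so it is an ancestor of a150404.

Yes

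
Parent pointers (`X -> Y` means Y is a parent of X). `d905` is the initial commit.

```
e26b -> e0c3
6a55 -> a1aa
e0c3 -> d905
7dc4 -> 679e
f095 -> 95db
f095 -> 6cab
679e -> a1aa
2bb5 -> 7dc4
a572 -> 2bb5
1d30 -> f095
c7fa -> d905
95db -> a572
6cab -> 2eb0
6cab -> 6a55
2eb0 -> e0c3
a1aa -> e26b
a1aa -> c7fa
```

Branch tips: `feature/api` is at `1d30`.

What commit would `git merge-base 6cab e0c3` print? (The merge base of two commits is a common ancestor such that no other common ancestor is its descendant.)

Ancestors of 6cab: {2eb0, 6a55, 6cab, a1aa, c7fa, d905, e0c3, e26b}.
Ancestors of e0c3: {d905, e0c3}.
Common ancestors: {d905, e0c3}.
Among these, e0c3 is not an ancestor of any other common ancestor — it is the merge base.

e0c3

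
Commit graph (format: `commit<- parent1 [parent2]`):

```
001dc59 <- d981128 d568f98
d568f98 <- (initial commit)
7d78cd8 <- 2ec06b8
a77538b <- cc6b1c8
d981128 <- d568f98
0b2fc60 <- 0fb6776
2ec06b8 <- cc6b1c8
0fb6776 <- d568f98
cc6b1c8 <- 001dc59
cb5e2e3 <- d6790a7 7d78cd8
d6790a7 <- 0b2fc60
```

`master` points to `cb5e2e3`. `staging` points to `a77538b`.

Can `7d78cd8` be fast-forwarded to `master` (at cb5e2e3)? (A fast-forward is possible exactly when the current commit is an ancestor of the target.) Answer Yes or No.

Yes

A fast-forward from 7d78cd8 to cb5e2e3 is possible iff 7d78cd8 is an ancestor of cb5e2e3.
Ancestors of cb5e2e3: {001dc59, 0b2fc60, 0fb6776, 2ec06b8, 7d78cd8, cb5e2e3, cc6b1c8, d568f98, d6790a7, d981128}.
7d78cd8 is among them, so fast-forward is possible.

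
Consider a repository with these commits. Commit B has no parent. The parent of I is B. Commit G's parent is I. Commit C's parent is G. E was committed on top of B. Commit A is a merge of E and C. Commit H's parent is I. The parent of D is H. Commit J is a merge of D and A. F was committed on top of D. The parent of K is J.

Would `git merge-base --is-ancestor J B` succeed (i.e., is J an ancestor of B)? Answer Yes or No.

No

Ancestors of B: {B}.
J is not in that set, so it is not an ancestor of B.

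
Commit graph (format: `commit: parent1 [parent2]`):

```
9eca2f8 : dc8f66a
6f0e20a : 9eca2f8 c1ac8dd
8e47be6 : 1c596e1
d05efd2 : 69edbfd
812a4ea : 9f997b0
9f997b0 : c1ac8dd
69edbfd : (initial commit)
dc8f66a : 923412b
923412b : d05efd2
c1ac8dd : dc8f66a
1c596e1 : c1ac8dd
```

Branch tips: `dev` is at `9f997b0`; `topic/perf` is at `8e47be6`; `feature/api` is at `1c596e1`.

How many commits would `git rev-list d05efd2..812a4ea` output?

5

Reachable from 812a4ea: {69edbfd, 812a4ea, 923412b, 9f997b0, c1ac8dd, d05efd2, dc8f66a}.
Reachable from d05efd2: {69edbfd, d05efd2}.
In 812a4ea's history but not d05efd2's: {812a4ea, 923412b, 9f997b0, c1ac8dd, dc8f66a} — 5 commits.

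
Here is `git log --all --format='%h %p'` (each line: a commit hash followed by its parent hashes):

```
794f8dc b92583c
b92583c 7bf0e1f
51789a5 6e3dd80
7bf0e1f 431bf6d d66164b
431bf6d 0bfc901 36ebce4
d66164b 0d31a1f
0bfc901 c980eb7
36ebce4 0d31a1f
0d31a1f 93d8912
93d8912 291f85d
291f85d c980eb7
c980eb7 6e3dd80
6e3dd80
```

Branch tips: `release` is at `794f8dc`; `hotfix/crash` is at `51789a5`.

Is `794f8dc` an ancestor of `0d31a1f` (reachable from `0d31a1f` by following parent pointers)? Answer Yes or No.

No

Ancestors of 0d31a1f: {0d31a1f, 291f85d, 6e3dd80, 93d8912, c980eb7}.
794f8dc is not in that set, so it is not an ancestor of 0d31a1f.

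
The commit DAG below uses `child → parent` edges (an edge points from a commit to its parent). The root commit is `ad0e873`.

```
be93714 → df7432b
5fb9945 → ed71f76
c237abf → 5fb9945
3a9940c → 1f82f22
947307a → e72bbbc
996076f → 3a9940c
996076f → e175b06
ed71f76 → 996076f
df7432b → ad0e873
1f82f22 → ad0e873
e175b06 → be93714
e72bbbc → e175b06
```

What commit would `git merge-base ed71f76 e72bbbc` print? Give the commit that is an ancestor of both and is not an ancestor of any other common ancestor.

e175b06

Ancestors of ed71f76: {1f82f22, 3a9940c, 996076f, ad0e873, be93714, df7432b, e175b06, ed71f76}.
Ancestors of e72bbbc: {ad0e873, be93714, df7432b, e175b06, e72bbbc}.
Common ancestors: {ad0e873, be93714, df7432b, e175b06}.
Among these, e175b06 is not an ancestor of any other common ancestor — it is the merge base.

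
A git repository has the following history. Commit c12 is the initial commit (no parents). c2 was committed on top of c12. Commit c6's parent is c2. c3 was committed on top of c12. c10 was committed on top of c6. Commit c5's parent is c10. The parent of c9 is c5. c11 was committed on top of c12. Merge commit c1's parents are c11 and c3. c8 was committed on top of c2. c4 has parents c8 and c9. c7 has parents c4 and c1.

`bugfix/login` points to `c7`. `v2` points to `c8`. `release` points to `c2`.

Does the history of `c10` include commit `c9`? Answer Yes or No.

No

Ancestors of c10: {c10, c12, c2, c6}.
c9 is not in that set, so it is not an ancestor of c10.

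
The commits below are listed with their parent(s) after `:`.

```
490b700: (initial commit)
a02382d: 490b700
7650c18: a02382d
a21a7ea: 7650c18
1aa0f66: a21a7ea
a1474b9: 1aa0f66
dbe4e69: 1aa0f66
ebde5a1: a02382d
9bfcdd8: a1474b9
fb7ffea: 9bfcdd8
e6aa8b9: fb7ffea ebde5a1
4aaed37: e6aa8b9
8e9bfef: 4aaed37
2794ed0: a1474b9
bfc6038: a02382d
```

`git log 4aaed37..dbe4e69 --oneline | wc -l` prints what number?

Reachable from dbe4e69: {1aa0f66, 490b700, 7650c18, a02382d, a21a7ea, dbe4e69}.
Reachable from 4aaed37: {1aa0f66, 490b700, 4aaed37, 7650c18, 9bfcdd8, a02382d, a1474b9, a21a7ea, e6aa8b9, ebde5a1, fb7ffea}.
In dbe4e69's history but not 4aaed37's: {dbe4e69} — 1 commit.

1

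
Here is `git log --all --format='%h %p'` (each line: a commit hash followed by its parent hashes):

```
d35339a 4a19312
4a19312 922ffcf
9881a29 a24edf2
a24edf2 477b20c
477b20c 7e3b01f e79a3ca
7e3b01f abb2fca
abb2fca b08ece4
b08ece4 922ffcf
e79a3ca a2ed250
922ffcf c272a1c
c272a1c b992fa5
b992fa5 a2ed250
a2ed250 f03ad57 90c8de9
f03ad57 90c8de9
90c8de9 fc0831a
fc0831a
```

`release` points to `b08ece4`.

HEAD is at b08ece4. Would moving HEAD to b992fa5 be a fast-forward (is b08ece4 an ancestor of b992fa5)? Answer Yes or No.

A fast-forward from b08ece4 to b992fa5 is possible iff b08ece4 is an ancestor of b992fa5.
Ancestors of b992fa5: {90c8de9, a2ed250, b992fa5, f03ad57, fc0831a}.
b08ece4 is not among them, so fast-forward is not possible.

No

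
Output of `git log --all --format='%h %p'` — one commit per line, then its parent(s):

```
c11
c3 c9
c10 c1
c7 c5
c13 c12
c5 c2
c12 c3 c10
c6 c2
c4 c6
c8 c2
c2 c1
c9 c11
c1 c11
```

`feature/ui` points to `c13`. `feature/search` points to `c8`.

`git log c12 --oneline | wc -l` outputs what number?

Walking parent pointers from c12: reachable set = {c1, c10, c11, c12, c3, c9}.
That is 6 commits.

6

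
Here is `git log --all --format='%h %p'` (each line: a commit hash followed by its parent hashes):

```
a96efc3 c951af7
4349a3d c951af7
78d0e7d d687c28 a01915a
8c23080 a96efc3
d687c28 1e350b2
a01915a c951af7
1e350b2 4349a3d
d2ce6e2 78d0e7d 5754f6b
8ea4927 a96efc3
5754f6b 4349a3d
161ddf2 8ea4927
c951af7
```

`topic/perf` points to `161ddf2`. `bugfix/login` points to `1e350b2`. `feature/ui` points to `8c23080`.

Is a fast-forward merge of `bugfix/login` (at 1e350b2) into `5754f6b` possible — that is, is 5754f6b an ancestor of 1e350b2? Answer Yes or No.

A fast-forward from 5754f6b to 1e350b2 is possible iff 5754f6b is an ancestor of 1e350b2.
Ancestors of 1e350b2: {1e350b2, 4349a3d, c951af7}.
5754f6b is not among them, so fast-forward is not possible.

No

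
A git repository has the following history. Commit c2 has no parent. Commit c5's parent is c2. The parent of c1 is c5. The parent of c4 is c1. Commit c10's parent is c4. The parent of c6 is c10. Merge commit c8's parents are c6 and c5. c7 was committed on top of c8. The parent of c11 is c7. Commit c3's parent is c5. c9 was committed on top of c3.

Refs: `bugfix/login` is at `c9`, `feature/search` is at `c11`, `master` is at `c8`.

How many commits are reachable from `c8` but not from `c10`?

2

Reachable from c8: {c1, c10, c2, c4, c5, c6, c8}.
Reachable from c10: {c1, c10, c2, c4, c5}.
In c8's history but not c10's: {c6, c8} — 2 commits.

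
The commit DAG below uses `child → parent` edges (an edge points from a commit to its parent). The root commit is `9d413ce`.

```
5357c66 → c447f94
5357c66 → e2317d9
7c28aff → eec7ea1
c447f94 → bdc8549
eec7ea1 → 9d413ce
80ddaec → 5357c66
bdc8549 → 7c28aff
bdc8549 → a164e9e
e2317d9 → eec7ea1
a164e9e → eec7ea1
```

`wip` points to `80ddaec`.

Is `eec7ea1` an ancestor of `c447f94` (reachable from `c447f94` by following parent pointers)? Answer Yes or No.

Ancestors of c447f94 (commits reachable by following parents): {7c28aff, 9d413ce, a164e9e, bdc8549, c447f94, eec7ea1}.
eec7ea1 is in that set, so it is an ancestor of c447f94.

Yes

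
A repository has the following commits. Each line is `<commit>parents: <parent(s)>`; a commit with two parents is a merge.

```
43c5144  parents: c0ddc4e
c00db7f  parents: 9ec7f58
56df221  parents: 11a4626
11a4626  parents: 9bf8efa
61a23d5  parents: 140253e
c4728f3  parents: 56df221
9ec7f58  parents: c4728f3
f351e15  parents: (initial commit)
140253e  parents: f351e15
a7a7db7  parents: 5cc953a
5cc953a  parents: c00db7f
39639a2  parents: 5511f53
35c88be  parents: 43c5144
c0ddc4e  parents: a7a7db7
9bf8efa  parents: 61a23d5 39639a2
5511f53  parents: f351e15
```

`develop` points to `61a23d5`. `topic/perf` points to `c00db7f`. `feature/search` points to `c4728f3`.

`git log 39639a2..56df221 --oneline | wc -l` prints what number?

Reachable from 56df221: {11a4626, 140253e, 39639a2, 5511f53, 56df221, 61a23d5, 9bf8efa, f351e15}.
Reachable from 39639a2: {39639a2, 5511f53, f351e15}.
In 56df221's history but not 39639a2's: {11a4626, 140253e, 56df221, 61a23d5, 9bf8efa} — 5 commits.

5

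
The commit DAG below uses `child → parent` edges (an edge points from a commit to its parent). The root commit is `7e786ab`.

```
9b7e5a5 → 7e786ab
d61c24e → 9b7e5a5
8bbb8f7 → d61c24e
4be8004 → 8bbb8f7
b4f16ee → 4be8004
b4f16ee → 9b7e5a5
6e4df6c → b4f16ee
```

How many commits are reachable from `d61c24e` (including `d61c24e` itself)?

Walking parent pointers from d61c24e: reachable set = {7e786ab, 9b7e5a5, d61c24e}.
That is 3 commits.

3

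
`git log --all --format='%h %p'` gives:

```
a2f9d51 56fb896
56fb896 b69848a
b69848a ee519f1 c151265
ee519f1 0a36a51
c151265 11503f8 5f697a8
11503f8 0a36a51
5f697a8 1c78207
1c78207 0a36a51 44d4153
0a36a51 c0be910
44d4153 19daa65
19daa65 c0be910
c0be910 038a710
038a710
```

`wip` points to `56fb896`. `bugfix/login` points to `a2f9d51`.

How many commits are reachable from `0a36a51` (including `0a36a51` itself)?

3

Walking parent pointers from 0a36a51: reachable set = {038a710, 0a36a51, c0be910}.
That is 3 commits.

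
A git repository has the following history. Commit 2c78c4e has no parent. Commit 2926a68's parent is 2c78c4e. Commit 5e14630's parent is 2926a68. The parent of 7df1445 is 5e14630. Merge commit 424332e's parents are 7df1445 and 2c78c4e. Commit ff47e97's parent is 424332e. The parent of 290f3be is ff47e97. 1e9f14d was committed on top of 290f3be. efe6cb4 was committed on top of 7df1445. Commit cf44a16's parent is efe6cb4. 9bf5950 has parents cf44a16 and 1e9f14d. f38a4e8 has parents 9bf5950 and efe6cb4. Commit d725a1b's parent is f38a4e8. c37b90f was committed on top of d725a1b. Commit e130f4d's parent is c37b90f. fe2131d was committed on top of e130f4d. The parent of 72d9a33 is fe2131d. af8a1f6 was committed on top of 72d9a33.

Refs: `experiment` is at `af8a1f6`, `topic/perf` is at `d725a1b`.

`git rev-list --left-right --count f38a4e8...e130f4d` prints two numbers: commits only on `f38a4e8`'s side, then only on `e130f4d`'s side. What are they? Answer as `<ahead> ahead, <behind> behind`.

Reachable from f38a4e8: {1e9f14d, 290f3be, 2926a68, 2c78c4e, 424332e, 5e14630, 7df1445, 9bf5950, cf44a16, efe6cb4, f38a4e8, ff47e97}.
Reachable from e130f4d: {1e9f14d, 290f3be, 2926a68, 2c78c4e, 424332e, 5e14630, 7df1445, 9bf5950, c37b90f, cf44a16, d725a1b, e130f4d, efe6cb4, f38a4e8, ff47e97}.
Only in f38a4e8's history (ahead): {} — 0.
Only in e130f4d's history (behind): {c37b90f, d725a1b, e130f4d} — 3.

0 ahead, 3 behind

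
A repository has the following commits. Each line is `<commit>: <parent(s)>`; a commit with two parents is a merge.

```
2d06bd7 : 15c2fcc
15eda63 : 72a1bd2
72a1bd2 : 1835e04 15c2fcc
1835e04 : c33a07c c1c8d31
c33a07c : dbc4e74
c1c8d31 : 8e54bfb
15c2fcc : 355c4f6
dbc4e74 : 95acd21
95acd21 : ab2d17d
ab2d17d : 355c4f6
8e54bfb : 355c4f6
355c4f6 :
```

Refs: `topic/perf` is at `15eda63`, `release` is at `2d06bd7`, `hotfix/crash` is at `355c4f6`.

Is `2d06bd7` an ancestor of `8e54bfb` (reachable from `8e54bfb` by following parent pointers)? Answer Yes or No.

No

Ancestors of 8e54bfb: {355c4f6, 8e54bfb}.
2d06bd7 is not in that set, so it is not an ancestor of 8e54bfb.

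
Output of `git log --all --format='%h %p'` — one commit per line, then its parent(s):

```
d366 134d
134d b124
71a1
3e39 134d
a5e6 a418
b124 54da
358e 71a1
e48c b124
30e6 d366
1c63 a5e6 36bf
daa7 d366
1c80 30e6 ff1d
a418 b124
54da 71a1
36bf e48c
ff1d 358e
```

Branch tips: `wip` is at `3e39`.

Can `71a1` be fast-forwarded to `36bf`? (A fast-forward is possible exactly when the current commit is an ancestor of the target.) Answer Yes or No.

A fast-forward from 71a1 to 36bf is possible iff 71a1 is an ancestor of 36bf.
Ancestors of 36bf: {36bf, 54da, 71a1, b124, e48c}.
71a1 is among them, so fast-forward is possible.

Yes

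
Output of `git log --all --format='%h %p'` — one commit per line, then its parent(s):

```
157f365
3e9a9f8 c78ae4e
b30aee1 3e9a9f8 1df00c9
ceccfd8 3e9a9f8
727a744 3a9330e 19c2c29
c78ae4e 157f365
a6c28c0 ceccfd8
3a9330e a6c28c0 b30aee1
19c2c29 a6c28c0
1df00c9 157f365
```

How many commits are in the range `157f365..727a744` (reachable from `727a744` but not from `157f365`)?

9

Reachable from 727a744: {157f365, 19c2c29, 1df00c9, 3a9330e, 3e9a9f8, 727a744, a6c28c0, b30aee1, c78ae4e, ceccfd8}.
Reachable from 157f365: {157f365}.
In 727a744's history but not 157f365's: {19c2c29, 1df00c9, 3a9330e, 3e9a9f8, 727a744, a6c28c0, b30aee1, c78ae4e, ceccfd8} — 9 commits.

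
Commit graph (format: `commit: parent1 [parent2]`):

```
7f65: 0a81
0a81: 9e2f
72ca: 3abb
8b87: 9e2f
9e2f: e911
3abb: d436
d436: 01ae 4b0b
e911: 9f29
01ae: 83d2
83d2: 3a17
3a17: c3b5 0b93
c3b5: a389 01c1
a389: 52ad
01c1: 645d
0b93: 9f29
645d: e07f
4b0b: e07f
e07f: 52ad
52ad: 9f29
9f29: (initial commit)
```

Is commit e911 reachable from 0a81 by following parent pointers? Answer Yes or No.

Yes

Ancestors of 0a81 (commits reachable by following parents): {0a81, 9e2f, 9f29, e911}.
e911 is in that set, so it is an ancestor of 0a81.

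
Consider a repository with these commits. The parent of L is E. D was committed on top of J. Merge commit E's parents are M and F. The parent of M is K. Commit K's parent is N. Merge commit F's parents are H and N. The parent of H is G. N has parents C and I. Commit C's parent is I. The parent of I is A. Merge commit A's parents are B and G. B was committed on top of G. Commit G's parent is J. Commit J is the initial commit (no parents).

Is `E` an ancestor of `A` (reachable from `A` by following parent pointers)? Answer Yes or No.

Ancestors of A: {A, B, G, J}.
E is not in that set, so it is not an ancestor of A.

No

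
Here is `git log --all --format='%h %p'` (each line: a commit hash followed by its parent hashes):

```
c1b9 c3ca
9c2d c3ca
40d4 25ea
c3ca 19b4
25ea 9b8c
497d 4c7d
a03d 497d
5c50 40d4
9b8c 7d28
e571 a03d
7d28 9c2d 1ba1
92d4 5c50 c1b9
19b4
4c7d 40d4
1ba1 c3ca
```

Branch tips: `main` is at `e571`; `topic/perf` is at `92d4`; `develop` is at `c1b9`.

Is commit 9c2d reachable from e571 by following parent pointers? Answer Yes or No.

Yes

Ancestors of e571 (commits reachable by following parents): {19b4, 1ba1, 25ea, 40d4, 497d, 4c7d, 7d28, 9b8c, 9c2d, a03d, c3ca, e571}.
9c2d is in that set, so it is an ancestor of e571.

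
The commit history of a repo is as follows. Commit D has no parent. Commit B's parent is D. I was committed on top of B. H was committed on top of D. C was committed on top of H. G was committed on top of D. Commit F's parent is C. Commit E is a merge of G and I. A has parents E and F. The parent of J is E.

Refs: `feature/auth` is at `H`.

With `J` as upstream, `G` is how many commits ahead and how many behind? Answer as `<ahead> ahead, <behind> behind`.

0 ahead, 4 behind

Reachable from G: {D, G}.
Reachable from J: {B, D, E, G, I, J}.
Only in G's history (ahead): {} — 0.
Only in J's history (behind): {B, E, I, J} — 4.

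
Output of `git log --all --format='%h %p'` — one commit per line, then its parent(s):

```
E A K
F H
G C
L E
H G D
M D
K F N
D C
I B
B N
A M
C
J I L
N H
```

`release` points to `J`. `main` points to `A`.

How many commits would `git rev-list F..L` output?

Reachable from L: {A, C, D, E, F, G, H, K, L, M, N}.
Reachable from F: {C, D, F, G, H}.
In L's history but not F's: {A, E, K, L, M, N} — 6 commits.

6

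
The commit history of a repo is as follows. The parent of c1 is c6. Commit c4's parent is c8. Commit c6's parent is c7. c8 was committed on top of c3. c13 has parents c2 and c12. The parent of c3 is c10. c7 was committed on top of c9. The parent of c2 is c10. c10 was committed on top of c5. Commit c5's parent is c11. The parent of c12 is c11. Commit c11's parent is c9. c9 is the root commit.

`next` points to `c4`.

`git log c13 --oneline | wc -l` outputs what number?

Walking parent pointers from c13: reachable set = {c10, c11, c12, c13, c2, c5, c9}.
That is 7 commits.

7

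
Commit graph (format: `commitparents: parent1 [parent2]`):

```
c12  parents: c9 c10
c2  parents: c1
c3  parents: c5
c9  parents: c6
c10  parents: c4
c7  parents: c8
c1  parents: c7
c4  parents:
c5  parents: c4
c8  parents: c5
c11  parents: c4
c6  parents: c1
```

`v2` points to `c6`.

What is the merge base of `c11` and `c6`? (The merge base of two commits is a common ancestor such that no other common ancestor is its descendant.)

c4

Ancestors of c11: {c11, c4}.
Ancestors of c6: {c1, c4, c5, c6, c7, c8}.
Common ancestors: {c4}.
The only common ancestor is c4, so it is the merge base.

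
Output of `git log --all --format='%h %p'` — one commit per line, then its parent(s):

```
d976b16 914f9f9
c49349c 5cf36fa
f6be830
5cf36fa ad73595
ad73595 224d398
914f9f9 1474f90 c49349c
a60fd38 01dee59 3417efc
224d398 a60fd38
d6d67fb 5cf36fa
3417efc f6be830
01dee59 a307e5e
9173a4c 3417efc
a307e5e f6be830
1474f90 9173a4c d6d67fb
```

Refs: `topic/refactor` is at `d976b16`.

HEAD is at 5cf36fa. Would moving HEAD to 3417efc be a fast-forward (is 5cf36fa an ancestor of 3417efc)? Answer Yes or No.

No

A fast-forward from 5cf36fa to 3417efc is possible iff 5cf36fa is an ancestor of 3417efc.
Ancestors of 3417efc: {3417efc, f6be830}.
5cf36fa is not among them, so fast-forward is not possible.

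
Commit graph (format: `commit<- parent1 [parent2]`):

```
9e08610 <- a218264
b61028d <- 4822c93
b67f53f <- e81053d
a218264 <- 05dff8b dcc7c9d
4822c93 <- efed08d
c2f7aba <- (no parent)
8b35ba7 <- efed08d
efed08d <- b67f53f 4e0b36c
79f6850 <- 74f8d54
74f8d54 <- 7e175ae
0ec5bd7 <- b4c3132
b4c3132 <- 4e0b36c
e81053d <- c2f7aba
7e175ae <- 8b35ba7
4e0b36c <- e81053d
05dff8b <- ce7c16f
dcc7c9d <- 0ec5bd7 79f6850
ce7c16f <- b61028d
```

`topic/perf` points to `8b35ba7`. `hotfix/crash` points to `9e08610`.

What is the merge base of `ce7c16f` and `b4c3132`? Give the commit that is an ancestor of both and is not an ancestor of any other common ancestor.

Ancestors of ce7c16f: {4822c93, 4e0b36c, b61028d, b67f53f, c2f7aba, ce7c16f, e81053d, efed08d}.
Ancestors of b4c3132: {4e0b36c, b4c3132, c2f7aba, e81053d}.
Common ancestors: {4e0b36c, c2f7aba, e81053d}.
Among these, 4e0b36c is not an ancestor of any other common ancestor — it is the merge base.

4e0b36c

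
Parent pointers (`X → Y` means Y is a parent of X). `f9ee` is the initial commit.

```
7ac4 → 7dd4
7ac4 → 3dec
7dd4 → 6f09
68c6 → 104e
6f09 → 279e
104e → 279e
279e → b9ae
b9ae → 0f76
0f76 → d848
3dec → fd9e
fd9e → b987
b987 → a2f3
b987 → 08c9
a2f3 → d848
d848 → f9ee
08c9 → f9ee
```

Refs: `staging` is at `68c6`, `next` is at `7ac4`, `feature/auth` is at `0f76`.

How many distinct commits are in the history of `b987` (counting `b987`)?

Walking parent pointers from b987: reachable set = {08c9, a2f3, b987, d848, f9ee}.
That is 5 commits.

5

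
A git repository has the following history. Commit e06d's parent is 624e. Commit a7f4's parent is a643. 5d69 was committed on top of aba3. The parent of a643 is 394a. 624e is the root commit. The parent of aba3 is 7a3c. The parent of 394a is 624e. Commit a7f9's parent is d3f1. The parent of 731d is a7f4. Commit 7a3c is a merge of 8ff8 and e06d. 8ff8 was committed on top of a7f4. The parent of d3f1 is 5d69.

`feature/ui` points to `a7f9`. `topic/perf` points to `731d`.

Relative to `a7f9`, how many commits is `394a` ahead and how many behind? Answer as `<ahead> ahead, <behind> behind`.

0 ahead, 9 behind

Reachable from 394a: {394a, 624e}.
Reachable from a7f9: {394a, 5d69, 624e, 7a3c, 8ff8, a643, a7f4, a7f9, aba3, d3f1, e06d}.
Only in 394a's history (ahead): {} — 0.
Only in a7f9's history (behind): {5d69, 7a3c, 8ff8, a643, a7f4, a7f9, aba3, d3f1, e06d} — 9.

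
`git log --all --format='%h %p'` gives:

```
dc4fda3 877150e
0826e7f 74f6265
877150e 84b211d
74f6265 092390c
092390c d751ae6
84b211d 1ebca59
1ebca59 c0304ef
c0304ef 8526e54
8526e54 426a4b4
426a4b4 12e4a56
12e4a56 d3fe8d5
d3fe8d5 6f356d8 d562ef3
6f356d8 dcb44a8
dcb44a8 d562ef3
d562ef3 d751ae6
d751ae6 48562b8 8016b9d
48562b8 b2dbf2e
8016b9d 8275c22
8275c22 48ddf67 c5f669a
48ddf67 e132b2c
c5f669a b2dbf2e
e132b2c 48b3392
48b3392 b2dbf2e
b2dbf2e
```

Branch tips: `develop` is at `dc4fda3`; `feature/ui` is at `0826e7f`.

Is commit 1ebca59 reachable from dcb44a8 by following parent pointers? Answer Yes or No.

Ancestors of dcb44a8: {48562b8, 48b3392, 48ddf67, 8016b9d, 8275c22, b2dbf2e, c5f669a, d562ef3, d751ae6, dcb44a8, e132b2c}.
1ebca59 is not in that set, so it is not an ancestor of dcb44a8.

No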